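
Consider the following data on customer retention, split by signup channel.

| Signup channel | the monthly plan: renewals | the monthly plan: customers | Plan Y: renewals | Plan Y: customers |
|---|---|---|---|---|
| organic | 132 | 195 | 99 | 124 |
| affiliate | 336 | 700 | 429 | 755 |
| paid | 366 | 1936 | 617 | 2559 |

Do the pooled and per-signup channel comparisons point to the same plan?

Yes

Organic: the monthly plan 132/195 = 67.7%, Plan Y 99/124 = 79.8% → Plan Y
Affiliate: the monthly plan 336/700 = 48.0%, Plan Y 429/755 = 56.8% → Plan Y
Paid: the monthly plan 366/1936 = 18.9%, Plan Y 617/2559 = 24.1% → Plan Y
Overall: the monthly plan 834/2831 = 29.5%, Plan Y 1145/3438 = 33.3% → Plan Y
Plan Y wins overall and in every signup group — no reversal.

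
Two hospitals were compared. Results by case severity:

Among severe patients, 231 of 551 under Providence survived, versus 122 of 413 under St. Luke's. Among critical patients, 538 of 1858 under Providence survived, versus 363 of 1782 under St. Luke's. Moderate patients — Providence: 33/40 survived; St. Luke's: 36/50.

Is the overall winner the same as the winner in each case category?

Yes

Severe: Providence 231/551 = 41.9%, St. Luke's 122/413 = 29.5% → Providence
Critical: Providence 538/1858 = 29.0%, St. Luke's 363/1782 = 20.4% → Providence
Moderate: Providence 33/40 = 82.5%, St. Luke's 36/50 = 72.0% → Providence
Overall: Providence 802/2449 = 32.7%, St. Luke's 521/2245 = 23.2% → Providence
Providence wins overall and in every case group — no reversal.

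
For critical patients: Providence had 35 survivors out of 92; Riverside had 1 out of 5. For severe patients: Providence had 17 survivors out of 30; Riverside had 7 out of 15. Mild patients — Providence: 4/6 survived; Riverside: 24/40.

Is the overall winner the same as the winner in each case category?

Critical: Providence 35/92 = 38.0%, Riverside 1/5 = 20.0% → Providence
Severe: Providence 17/30 = 56.7%, Riverside 7/15 = 46.7% → Providence
Mild: Providence 4/6 = 66.7%, Riverside 24/40 = 60.0% → Providence
Overall: Providence 56/128 = 43.8%, Riverside 32/60 = 53.3% → Riverside
Providence wins each case group but Riverside wins overall — the comparison reverses. Providence's patients skew toward critical, which has a lower base rate.

No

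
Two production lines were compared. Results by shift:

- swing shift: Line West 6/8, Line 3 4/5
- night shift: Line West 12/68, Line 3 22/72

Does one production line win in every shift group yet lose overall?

No

Swing shift: Line West 6/8 = 75.0%, Line 3 4/5 = 80.0% → Line 3
Night shift: Line West 12/68 = 17.6%, Line 3 22/72 = 30.6% → Line 3
Overall: Line West 18/76 = 23.7%, Line 3 26/77 = 33.8% → Line 3
Line 3 wins overall and in every shift group — no reversal.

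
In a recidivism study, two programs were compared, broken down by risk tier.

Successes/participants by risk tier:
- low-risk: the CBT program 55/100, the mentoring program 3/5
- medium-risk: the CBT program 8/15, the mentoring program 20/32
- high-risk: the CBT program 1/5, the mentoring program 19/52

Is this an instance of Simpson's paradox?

Low-risk: the CBT program 55/100 = 55.0%, the mentoring program 3/5 = 60.0% → the mentoring program
Medium-risk: the CBT program 8/15 = 53.3%, the mentoring program 20/32 = 62.5% → the mentoring program
High-risk: the CBT program 1/5 = 20.0%, the mentoring program 19/52 = 36.5% → the mentoring program
Overall: the CBT program 64/120 = 53.3%, the mentoring program 42/89 = 47.2% → the CBT program
The mentoring program wins each risk group but the CBT program wins overall — the comparison reverses. The mentoring program's participants skew toward high-risk, which has a lower base rate.

Yes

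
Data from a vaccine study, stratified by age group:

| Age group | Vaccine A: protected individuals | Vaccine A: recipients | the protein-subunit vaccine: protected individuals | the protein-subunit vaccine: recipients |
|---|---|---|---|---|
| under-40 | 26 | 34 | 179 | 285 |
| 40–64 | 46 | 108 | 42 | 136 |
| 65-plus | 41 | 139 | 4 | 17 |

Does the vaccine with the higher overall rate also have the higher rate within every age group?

Under-40: Vaccine A 26/34 = 76.5%, the protein-subunit vaccine 179/285 = 62.8% → Vaccine A
40–64: Vaccine A 46/108 = 42.6%, the protein-subunit vaccine 42/136 = 30.9% → Vaccine A
65-plus: Vaccine A 41/139 = 29.5%, the protein-subunit vaccine 4/17 = 23.5% → Vaccine A
Overall: Vaccine A 113/281 = 40.2%, the protein-subunit vaccine 225/438 = 51.4% → the protein-subunit vaccine
Vaccine A wins each age group but the protein-subunit vaccine wins overall — the comparison reverses. Vaccine A's recipients skew toward 65-plus, which has a lower base rate.

No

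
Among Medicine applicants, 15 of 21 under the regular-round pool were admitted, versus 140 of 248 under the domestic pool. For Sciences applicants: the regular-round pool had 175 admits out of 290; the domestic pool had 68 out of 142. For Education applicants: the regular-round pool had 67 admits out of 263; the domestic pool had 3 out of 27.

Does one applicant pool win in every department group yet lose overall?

Medicine: the regular-round pool 15/21 = 71.4%, the domestic pool 140/248 = 56.5% → the regular-round pool
Sciences: the regular-round pool 175/290 = 60.3%, the domestic pool 68/142 = 47.9% → the regular-round pool
Education: the regular-round pool 67/263 = 25.5%, the domestic pool 3/27 = 11.1% → the regular-round pool
Overall: the regular-round pool 257/574 = 44.8%, the domestic pool 211/417 = 50.6% → the domestic pool
The regular-round pool wins each department group but the domestic pool wins overall — the comparison reverses. The regular-round pool's applicants skew toward Education, which has a lower base rate.

Yes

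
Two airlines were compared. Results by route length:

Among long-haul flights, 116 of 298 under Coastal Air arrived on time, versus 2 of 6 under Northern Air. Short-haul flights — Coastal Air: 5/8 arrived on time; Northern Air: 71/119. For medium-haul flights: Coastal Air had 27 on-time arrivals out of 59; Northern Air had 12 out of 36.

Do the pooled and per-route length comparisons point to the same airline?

Long-haul: Coastal Air 116/298 = 38.9%, Northern Air 2/6 = 33.3% → Coastal Air
Short-haul: Coastal Air 5/8 = 62.5%, Northern Air 71/119 = 59.7% → Coastal Air
Medium-haul: Coastal Air 27/59 = 45.8%, Northern Air 12/36 = 33.3% → Coastal Air
Overall: Coastal Air 148/365 = 40.5%, Northern Air 85/161 = 52.8% → Northern Air
Coastal Air wins each route group but Northern Air wins overall — the comparison reverses. Coastal Air's flights skew toward long-haul, which has a lower base rate.

No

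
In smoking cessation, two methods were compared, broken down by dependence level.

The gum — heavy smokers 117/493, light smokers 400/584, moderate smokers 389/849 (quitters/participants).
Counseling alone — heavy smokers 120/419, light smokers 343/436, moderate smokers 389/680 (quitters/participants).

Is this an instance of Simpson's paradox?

Heavy smokers: the gum 117/493 = 23.7%, counseling alone 120/419 = 28.6% → counseling alone
Light smokers: the gum 400/584 = 68.5%, counseling alone 343/436 = 78.7% → counseling alone
Moderate smokers: the gum 389/849 = 45.8%, counseling alone 389/680 = 57.2% → counseling alone
Overall: the gum 906/1926 = 47.0%, counseling alone 852/1535 = 55.5% → counseling alone
Counseling alone wins overall and in every dependence group — no reversal.

No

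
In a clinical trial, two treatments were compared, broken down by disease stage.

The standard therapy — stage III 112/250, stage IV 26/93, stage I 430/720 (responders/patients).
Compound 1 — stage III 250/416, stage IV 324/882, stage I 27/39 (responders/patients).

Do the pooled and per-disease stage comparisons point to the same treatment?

No

Stage III: the standard therapy 112/250 = 44.8%, Compound 1 250/416 = 60.1% → Compound 1
Stage IV: the standard therapy 26/93 = 28.0%, Compound 1 324/882 = 36.7% → Compound 1
Stage I: the standard therapy 430/720 = 59.7%, Compound 1 27/39 = 69.2% → Compound 1
Overall: the standard therapy 568/1063 = 53.4%, Compound 1 601/1337 = 45.0% → the standard therapy
Compound 1 wins each disease group but the standard therapy wins overall — the comparison reverses. Compound 1's patients skew toward stage IV, which has a lower base rate.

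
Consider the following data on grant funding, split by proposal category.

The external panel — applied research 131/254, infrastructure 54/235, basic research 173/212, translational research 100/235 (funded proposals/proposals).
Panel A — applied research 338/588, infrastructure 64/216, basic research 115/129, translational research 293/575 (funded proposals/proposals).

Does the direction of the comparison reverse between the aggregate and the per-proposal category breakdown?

No

Applied research: the external panel 131/254 = 51.6%, Panel A 338/588 = 57.5% → Panel A
Infrastructure: the external panel 54/235 = 23.0%, Panel A 64/216 = 29.6% → Panel A
Basic research: the external panel 173/212 = 81.6%, Panel A 115/129 = 89.1% → Panel A
Translational research: the external panel 100/235 = 42.6%, Panel A 293/575 = 51.0% → Panel A
Overall: the external panel 458/936 = 48.9%, Panel A 810/1508 = 53.7% → Panel A
Panel A wins overall and in every proposal group — no reversal.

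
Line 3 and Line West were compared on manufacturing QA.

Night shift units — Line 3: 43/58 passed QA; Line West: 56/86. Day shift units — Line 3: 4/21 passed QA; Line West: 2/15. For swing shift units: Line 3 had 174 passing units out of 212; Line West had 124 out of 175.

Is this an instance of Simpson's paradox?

Night shift: Line 3 43/58 = 74.1%, Line West 56/86 = 65.1% → Line 3
Day shift: Line 3 4/21 = 19.0%, Line West 2/15 = 13.3% → Line 3
Swing shift: Line 3 174/212 = 82.1%, Line West 124/175 = 70.9% → Line 3
Overall: Line 3 221/291 = 75.9%, Line West 182/276 = 65.9% → Line 3
Line 3 wins overall and in every shift group — no reversal.

No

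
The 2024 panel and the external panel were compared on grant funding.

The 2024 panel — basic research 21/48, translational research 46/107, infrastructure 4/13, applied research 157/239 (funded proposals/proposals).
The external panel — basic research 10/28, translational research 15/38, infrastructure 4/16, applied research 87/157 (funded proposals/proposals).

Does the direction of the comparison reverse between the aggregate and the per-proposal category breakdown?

No

Basic research: the 2024 panel 21/48 = 43.8%, the external panel 10/28 = 35.7% → the 2024 panel
Translational research: the 2024 panel 46/107 = 43.0%, the external panel 15/38 = 39.5% → the 2024 panel
Infrastructure: the 2024 panel 4/13 = 30.8%, the external panel 4/16 = 25.0% → the 2024 panel
Applied research: the 2024 panel 157/239 = 65.7%, the external panel 87/157 = 55.4% → the 2024 panel
Overall: the 2024 panel 228/407 = 56.0%, the external panel 116/239 = 48.5% → the 2024 panel
The 2024 panel wins overall and in every proposal group — no reversal.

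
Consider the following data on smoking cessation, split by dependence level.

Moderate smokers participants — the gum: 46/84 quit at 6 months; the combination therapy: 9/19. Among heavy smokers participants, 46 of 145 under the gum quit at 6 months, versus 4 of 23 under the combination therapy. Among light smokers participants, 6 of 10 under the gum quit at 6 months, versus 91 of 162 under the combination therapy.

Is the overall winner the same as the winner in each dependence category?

No

Moderate smokers: the gum 46/84 = 54.8%, the combination therapy 9/19 = 47.4% → the gum
Heavy smokers: the gum 46/145 = 31.7%, the combination therapy 4/23 = 17.4% → the gum
Light smokers: the gum 6/10 = 60.0%, the combination therapy 91/162 = 56.2% → the gum
Overall: the gum 98/239 = 41.0%, the combination therapy 104/204 = 51.0% → the combination therapy
The gum wins each dependence group but the combination therapy wins overall — the comparison reverses. The gum's participants skew toward heavy smokers, which has a lower base rate.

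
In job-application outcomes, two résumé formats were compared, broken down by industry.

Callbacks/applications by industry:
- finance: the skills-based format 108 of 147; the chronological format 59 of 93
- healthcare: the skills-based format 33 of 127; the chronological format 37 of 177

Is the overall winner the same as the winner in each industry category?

Finance: the skills-based format 108/147 = 73.5%, the chronological format 59/93 = 63.4% → the skills-based format
Healthcare: the skills-based format 33/127 = 26.0%, the chronological format 37/177 = 20.9% → the skills-based format
Overall: the skills-based format 141/274 = 51.5%, the chronological format 96/270 = 35.6% → the skills-based format
The skills-based format wins overall and in every industry group — no reversal.

Yes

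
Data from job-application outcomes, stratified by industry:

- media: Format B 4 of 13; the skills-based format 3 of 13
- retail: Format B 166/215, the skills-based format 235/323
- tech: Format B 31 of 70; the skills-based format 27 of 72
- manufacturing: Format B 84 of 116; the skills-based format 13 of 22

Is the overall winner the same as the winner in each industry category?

Media: Format B 4/13 = 30.8%, the skills-based format 3/13 = 23.1% → Format B
Retail: Format B 166/215 = 77.2%, the skills-based format 235/323 = 72.8% → Format B
Tech: Format B 31/70 = 44.3%, the skills-based format 27/72 = 37.5% → Format B
Manufacturing: Format B 84/116 = 72.4%, the skills-based format 13/22 = 59.1% → Format B
Overall: Format B 285/414 = 68.8%, the skills-based format 278/430 = 64.7% → Format B
Format B wins overall and in every industry group — no reversal.

Yes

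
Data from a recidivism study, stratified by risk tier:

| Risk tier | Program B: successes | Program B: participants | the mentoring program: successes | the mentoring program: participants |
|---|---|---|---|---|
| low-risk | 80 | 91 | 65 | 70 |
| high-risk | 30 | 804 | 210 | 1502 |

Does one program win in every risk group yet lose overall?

Low-risk: Program B 80/91 = 87.9%, the mentoring program 65/70 = 92.9% → the mentoring program
High-risk: Program B 30/804 = 3.7%, the mentoring program 210/1502 = 14.0% → the mentoring program
Overall: Program B 110/895 = 12.3%, the mentoring program 275/1572 = 17.5% → the mentoring program
The mentoring program wins overall and in every risk group — no reversal.

No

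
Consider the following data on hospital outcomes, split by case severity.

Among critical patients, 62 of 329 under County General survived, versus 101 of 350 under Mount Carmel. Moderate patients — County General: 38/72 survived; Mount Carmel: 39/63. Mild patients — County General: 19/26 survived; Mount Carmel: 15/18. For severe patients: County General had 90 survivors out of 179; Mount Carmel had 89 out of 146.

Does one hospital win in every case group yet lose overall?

Critical: County General 62/329 = 18.8%, Mount Carmel 101/350 = 28.9% → Mount Carmel
Moderate: County General 38/72 = 52.8%, Mount Carmel 39/63 = 61.9% → Mount Carmel
Mild: County General 19/26 = 73.1%, Mount Carmel 15/18 = 83.3% → Mount Carmel
Severe: County General 90/179 = 50.3%, Mount Carmel 89/146 = 61.0% → Mount Carmel
Overall: County General 209/606 = 34.5%, Mount Carmel 244/577 = 42.3% → Mount Carmel
Mount Carmel wins overall and in every case group — no reversal.

No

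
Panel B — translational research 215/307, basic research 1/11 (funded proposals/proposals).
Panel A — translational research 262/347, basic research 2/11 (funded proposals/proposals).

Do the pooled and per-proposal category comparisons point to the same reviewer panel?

Yes

Translational research: Panel B 215/307 = 70.0%, Panel A 262/347 = 75.5% → Panel A
Basic research: Panel B 1/11 = 9.1%, Panel A 2/11 = 18.2% → Panel A
Overall: Panel B 216/318 = 67.9%, Panel A 264/358 = 73.7% → Panel A
Panel A wins overall and in every proposal group — no reversal.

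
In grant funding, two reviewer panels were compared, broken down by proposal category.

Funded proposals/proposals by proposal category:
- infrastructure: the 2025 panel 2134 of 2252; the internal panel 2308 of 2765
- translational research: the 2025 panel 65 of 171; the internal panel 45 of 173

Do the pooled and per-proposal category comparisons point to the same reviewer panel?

Infrastructure: the 2025 panel 2134/2252 = 94.8%, the internal panel 2308/2765 = 83.5% → the 2025 panel
Translational research: the 2025 panel 65/171 = 38.0%, the internal panel 45/173 = 26.0% → the 2025 panel
Overall: the 2025 panel 2199/2423 = 90.8%, the internal panel 2353/2938 = 80.1% → the 2025 panel
The 2025 panel wins overall and in every proposal group — no reversal.

Yes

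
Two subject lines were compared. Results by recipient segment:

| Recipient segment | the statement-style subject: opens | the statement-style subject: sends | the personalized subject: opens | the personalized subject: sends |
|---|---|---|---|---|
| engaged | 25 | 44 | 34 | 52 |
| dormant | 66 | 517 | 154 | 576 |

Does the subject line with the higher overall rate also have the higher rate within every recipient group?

Engaged: the statement-style subject 25/44 = 56.8%, the personalized subject 34/52 = 65.4% → the personalized subject
Dormant: the statement-style subject 66/517 = 12.8%, the personalized subject 154/576 = 26.7% → the personalized subject
Overall: the statement-style subject 91/561 = 16.2%, the personalized subject 188/628 = 29.9% → the personalized subject
The personalized subject wins overall and in every recipient group — no reversal.

Yes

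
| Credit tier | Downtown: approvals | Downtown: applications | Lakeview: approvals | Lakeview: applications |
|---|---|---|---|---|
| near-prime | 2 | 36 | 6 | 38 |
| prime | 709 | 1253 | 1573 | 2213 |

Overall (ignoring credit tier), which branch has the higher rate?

Near-prime: Downtown 2/36 = 5.6%, Lakeview 6/38 = 15.8% → Lakeview
Prime: Downtown 709/1253 = 56.6%, Lakeview 1573/2213 = 71.1% → Lakeview
Overall: Downtown 711/1289 = 55.2%, Lakeview 1579/2251 = 70.1% → Lakeview

Lakeview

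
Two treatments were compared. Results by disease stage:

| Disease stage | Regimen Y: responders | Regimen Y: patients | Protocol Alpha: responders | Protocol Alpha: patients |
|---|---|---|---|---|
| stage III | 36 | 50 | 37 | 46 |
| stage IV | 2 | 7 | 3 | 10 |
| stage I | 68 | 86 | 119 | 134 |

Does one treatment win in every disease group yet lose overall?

Stage III: Regimen Y 36/50 = 72.0%, Protocol Alpha 37/46 = 80.4% → Protocol Alpha
Stage IV: Regimen Y 2/7 = 28.6%, Protocol Alpha 3/10 = 30.0% → Protocol Alpha
Stage I: Regimen Y 68/86 = 79.1%, Protocol Alpha 119/134 = 88.8% → Protocol Alpha
Overall: Regimen Y 106/143 = 74.1%, Protocol Alpha 159/190 = 83.7% → Protocol Alpha
Protocol Alpha wins overall and in every disease group — no reversal.

No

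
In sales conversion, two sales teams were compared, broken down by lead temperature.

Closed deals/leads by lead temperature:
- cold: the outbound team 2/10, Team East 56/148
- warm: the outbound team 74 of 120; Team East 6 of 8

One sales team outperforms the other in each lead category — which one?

Team East

Cold: the outbound team 2/10 = 20.0%, Team East 56/148 = 37.8% → Team East
Warm: the outbound team 74/120 = 61.7%, Team East 6/8 = 75.0% → Team East
Team East has the higher rate in both groups.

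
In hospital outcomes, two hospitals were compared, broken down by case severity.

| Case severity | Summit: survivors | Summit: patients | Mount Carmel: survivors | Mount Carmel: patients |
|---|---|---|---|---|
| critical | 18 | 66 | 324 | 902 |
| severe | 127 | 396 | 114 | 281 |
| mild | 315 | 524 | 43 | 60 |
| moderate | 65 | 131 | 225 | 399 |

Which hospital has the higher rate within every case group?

Critical: Summit 18/66 = 27.3%, Mount Carmel 324/902 = 35.9% → Mount Carmel
Severe: Summit 127/396 = 32.1%, Mount Carmel 114/281 = 40.6% → Mount Carmel
Mild: Summit 315/524 = 60.1%, Mount Carmel 43/60 = 71.7% → Mount Carmel
Moderate: Summit 65/131 = 49.6%, Mount Carmel 225/399 = 56.4% → Mount Carmel
Mount Carmel has the higher rate in all 4 groups.

Mount Carmel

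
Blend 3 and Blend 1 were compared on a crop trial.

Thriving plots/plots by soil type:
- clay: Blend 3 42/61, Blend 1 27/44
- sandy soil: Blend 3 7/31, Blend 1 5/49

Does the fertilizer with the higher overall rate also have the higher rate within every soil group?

Clay: Blend 3 42/61 = 68.9%, Blend 1 27/44 = 61.4% → Blend 3
Sandy soil: Blend 3 7/31 = 22.6%, Blend 1 5/49 = 10.2% → Blend 3
Overall: Blend 3 49/92 = 53.3%, Blend 1 32/93 = 34.4% → Blend 3
Blend 3 wins overall and in every soil group — no reversal.

Yes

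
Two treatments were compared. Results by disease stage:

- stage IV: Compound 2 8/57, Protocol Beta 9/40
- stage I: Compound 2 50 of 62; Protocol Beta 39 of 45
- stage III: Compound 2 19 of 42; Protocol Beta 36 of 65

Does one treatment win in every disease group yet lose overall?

No

Stage IV: Compound 2 8/57 = 14.0%, Protocol Beta 9/40 = 22.5% → Protocol Beta
Stage I: Compound 2 50/62 = 80.6%, Protocol Beta 39/45 = 86.7% → Protocol Beta
Stage III: Compound 2 19/42 = 45.2%, Protocol Beta 36/65 = 55.4% → Protocol Beta
Overall: Compound 2 77/161 = 47.8%, Protocol Beta 84/150 = 56.0% → Protocol Beta
Protocol Beta wins overall and in every disease group — no reversal.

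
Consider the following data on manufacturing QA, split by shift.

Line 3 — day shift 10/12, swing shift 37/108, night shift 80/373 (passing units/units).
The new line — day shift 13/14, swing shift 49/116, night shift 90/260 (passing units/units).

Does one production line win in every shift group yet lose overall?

No

Day shift: Line 3 10/12 = 83.3%, the new line 13/14 = 92.9% → the new line
Swing shift: Line 3 37/108 = 34.3%, the new line 49/116 = 42.2% → the new line
Night shift: Line 3 80/373 = 21.4%, the new line 90/260 = 34.6% → the new line
Overall: Line 3 127/493 = 25.8%, the new line 152/390 = 39.0% → the new line
The new line wins overall and in every shift group — no reversal.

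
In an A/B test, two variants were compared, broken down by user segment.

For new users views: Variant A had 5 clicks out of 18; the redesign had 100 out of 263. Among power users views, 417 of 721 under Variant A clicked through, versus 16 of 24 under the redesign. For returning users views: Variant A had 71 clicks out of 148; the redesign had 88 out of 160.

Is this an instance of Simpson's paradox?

New users: Variant A 5/18 = 27.8%, the redesign 100/263 = 38.0% → the redesign
Power users: Variant A 417/721 = 57.8%, the redesign 16/24 = 66.7% → the redesign
Returning users: Variant A 71/148 = 48.0%, the redesign 88/160 = 55.0% → the redesign
Overall: Variant A 493/887 = 55.6%, the redesign 204/447 = 45.6% → Variant A
The redesign wins each user group but Variant A wins overall — the comparison reverses. The redesign's views skew toward new users, which has a lower base rate.

Yes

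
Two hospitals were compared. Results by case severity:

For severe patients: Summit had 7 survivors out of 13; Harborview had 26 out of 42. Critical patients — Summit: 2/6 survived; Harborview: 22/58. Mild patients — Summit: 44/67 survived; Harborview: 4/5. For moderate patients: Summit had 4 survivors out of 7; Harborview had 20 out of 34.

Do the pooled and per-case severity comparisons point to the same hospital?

Severe: Summit 7/13 = 53.8%, Harborview 26/42 = 61.9% → Harborview
Critical: Summit 2/6 = 33.3%, Harborview 22/58 = 37.9% → Harborview
Mild: Summit 44/67 = 65.7%, Harborview 4/5 = 80.0% → Harborview
Moderate: Summit 4/7 = 57.1%, Harborview 20/34 = 58.8% → Harborview
Overall: Summit 57/93 = 61.3%, Harborview 72/139 = 51.8% → Summit
Harborview wins each case group but Summit wins overall — the comparison reverses. Harborview's patients skew toward critical, which has a lower base rate.

No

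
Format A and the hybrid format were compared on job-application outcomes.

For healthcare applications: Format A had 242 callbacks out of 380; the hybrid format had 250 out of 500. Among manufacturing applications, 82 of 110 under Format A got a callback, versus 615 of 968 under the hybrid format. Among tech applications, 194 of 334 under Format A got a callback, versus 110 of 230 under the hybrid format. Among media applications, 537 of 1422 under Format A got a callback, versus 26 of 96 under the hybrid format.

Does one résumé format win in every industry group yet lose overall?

Healthcare: Format A 242/380 = 63.7%, the hybrid format 250/500 = 50.0% → Format A
Manufacturing: Format A 82/110 = 74.5%, the hybrid format 615/968 = 63.5% → Format A
Tech: Format A 194/334 = 58.1%, the hybrid format 110/230 = 47.8% → Format A
Media: Format A 537/1422 = 37.8%, the hybrid format 26/96 = 27.1% → Format A
Overall: Format A 1055/2246 = 47.0%, the hybrid format 1001/1794 = 55.8% → the hybrid format
Format A wins each industry group but the hybrid format wins overall — the comparison reverses. Format A's applications skew toward media, which has a lower base rate.

Yes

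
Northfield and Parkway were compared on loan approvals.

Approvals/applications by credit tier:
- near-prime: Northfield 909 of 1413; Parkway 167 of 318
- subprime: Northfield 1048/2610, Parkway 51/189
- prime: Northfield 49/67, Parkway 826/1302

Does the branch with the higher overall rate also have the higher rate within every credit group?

Near-prime: Northfield 909/1413 = 64.3%, Parkway 167/318 = 52.5% → Northfield
Subprime: Northfield 1048/2610 = 40.2%, Parkway 51/189 = 27.0% → Northfield
Prime: Northfield 49/67 = 73.1%, Parkway 826/1302 = 63.4% → Northfield
Overall: Northfield 2006/4090 = 49.0%, Parkway 1044/1809 = 57.7% → Parkway
Northfield wins each credit group but Parkway wins overall — the comparison reverses. Northfield's applications skew toward subprime, which has a lower base rate.

No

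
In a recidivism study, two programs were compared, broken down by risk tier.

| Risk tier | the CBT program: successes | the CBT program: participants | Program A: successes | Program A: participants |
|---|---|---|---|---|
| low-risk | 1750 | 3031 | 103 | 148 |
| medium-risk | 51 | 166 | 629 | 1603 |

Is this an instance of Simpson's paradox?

Yes

Low-risk: the CBT program 1750/3031 = 57.7%, Program A 103/148 = 69.6% → Program A
Medium-risk: the CBT program 51/166 = 30.7%, Program A 629/1603 = 39.2% → Program A
Overall: the CBT program 1801/3197 = 56.3%, Program A 732/1751 = 41.8% → the CBT program
Program A wins each risk group but the CBT program wins overall — the comparison reverses. Program A's participants skew toward medium-risk, which has a lower base rate.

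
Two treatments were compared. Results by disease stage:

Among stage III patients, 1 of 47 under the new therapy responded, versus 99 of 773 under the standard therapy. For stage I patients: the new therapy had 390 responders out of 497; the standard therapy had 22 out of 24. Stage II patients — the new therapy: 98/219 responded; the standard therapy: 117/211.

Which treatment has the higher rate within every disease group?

the standard therapy

Stage III: the new therapy 1/47 = 2.1%, the standard therapy 99/773 = 12.8% → the standard therapy
Stage I: the new therapy 390/497 = 78.5%, the standard therapy 22/24 = 91.7% → the standard therapy
Stage II: the new therapy 98/219 = 44.7%, the standard therapy 117/211 = 55.5% → the standard therapy
The standard therapy has the higher rate in all 3 groups.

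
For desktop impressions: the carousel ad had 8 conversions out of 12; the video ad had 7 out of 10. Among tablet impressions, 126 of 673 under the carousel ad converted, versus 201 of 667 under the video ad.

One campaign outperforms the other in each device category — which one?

the video ad

Desktop: the carousel ad 8/12 = 66.7%, the video ad 7/10 = 70.0% → the video ad
Tablet: the carousel ad 126/673 = 18.7%, the video ad 201/667 = 30.1% → the video ad
The video ad has the higher rate in both groups.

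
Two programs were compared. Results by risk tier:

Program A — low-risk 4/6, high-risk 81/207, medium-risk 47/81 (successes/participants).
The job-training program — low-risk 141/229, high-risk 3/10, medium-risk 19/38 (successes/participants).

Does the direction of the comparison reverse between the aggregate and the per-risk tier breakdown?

Low-risk: Program A 4/6 = 66.7%, the job-training program 141/229 = 61.6% → Program A
High-risk: Program A 81/207 = 39.1%, the job-training program 3/10 = 30.0% → Program A
Medium-risk: Program A 47/81 = 58.0%, the job-training program 19/38 = 50.0% → Program A
Overall: Program A 132/294 = 44.9%, the job-training program 163/277 = 58.8% → the job-training program
Program A wins each risk group but the job-training program wins overall — the comparison reverses. Program A's participants skew toward high-risk, which has a lower base rate.

Yes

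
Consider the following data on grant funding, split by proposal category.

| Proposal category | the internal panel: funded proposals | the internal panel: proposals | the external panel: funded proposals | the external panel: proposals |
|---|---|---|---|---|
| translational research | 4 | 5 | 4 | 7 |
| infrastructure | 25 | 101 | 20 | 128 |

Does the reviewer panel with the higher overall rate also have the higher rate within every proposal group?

Yes

Translational research: the internal panel 4/5 = 80.0%, the external panel 4/7 = 57.1% → the internal panel
Infrastructure: the internal panel 25/101 = 24.8%, the external panel 20/128 = 15.6% → the internal panel
Overall: the internal panel 29/106 = 27.4%, the external panel 24/135 = 17.8% → the internal panel
The internal panel wins overall and in every proposal group — no reversal.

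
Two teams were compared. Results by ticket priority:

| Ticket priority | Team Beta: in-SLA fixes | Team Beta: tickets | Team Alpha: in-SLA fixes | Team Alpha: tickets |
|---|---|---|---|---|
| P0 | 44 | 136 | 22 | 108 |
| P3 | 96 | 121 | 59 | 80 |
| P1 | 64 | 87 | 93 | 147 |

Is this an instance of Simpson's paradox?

No

P0: Team Beta 44/136 = 32.4%, Team Alpha 22/108 = 20.4% → Team Beta
P3: Team Beta 96/121 = 79.3%, Team Alpha 59/80 = 73.8% → Team Beta
P1: Team Beta 64/87 = 73.6%, Team Alpha 93/147 = 63.3% → Team Beta
Overall: Team Beta 204/344 = 59.3%, Team Alpha 174/335 = 51.9% → Team Beta
Team Beta wins overall and in every ticket group — no reversal.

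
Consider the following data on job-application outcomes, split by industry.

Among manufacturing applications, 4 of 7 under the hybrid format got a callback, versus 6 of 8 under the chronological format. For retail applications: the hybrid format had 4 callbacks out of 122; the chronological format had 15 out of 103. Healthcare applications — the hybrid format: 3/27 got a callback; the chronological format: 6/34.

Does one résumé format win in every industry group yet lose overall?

Manufacturing: the hybrid format 4/7 = 57.1%, the chronological format 6/8 = 75.0% → the chronological format
Retail: the hybrid format 4/122 = 3.3%, the chronological format 15/103 = 14.6% → the chronological format
Healthcare: the hybrid format 3/27 = 11.1%, the chronological format 6/34 = 17.6% → the chronological format
Overall: the hybrid format 11/156 = 7.1%, the chronological format 27/145 = 18.6% → the chronological format
The chronological format wins overall and in every industry group — no reversal.

No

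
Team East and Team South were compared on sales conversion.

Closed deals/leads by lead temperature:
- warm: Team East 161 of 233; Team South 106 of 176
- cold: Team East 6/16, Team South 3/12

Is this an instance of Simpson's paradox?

No

Warm: Team East 161/233 = 69.1%, Team South 106/176 = 60.2% → Team East
Cold: Team East 6/16 = 37.5%, Team South 3/12 = 25.0% → Team East
Overall: Team East 167/249 = 67.1%, Team South 109/188 = 58.0% → Team East
Team East wins overall and in every lead group — no reversal.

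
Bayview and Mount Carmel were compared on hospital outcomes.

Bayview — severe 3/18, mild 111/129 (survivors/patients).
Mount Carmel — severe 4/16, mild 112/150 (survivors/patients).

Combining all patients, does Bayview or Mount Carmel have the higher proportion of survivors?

Severe: Bayview 3/18 = 16.7%, Mount Carmel 4/16 = 25.0% → Mount Carmel
Mild: Bayview 111/129 = 86.0%, Mount Carmel 112/150 = 74.7% → Bayview
Overall: Bayview 114/147 = 77.6%, Mount Carmel 116/166 = 69.9% → Bayview
(Neither sweeps every case group, but Bayview has the higher pooled rate.)

Bayview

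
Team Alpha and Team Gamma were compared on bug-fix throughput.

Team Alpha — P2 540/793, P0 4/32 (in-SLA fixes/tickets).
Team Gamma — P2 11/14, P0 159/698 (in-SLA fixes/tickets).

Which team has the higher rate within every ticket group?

P2: Team Alpha 540/793 = 68.1%, Team Gamma 11/14 = 78.6% → Team Gamma
P0: Team Alpha 4/32 = 12.5%, Team Gamma 159/698 = 22.8% → Team Gamma
Team Gamma has the higher rate in both groups.

Team Gamma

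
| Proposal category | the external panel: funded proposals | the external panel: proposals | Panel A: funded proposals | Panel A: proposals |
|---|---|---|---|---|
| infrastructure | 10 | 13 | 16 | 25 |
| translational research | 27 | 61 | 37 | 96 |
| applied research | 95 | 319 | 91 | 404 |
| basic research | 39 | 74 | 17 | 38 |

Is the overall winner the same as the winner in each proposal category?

Infrastructure: the external panel 10/13 = 76.9%, Panel A 16/25 = 64.0% → the external panel
Translational research: the external panel 27/61 = 44.3%, Panel A 37/96 = 38.5% → the external panel
Applied research: the external panel 95/319 = 29.8%, Panel A 91/404 = 22.5% → the external panel
Basic research: the external panel 39/74 = 52.7%, Panel A 17/38 = 44.7% → the external panel
Overall: the external panel 171/467 = 36.6%, Panel A 161/563 = 28.6% → the external panel
The external panel wins overall and in every proposal group — no reversal.

Yes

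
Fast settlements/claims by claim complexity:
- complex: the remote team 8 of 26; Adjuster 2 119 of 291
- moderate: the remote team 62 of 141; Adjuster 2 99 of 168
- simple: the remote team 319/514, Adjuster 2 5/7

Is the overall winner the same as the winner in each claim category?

Complex: the remote team 8/26 = 30.8%, Adjuster 2 119/291 = 40.9% → Adjuster 2
Moderate: the remote team 62/141 = 44.0%, Adjuster 2 99/168 = 58.9% → Adjuster 2
Simple: the remote team 319/514 = 62.1%, Adjuster 2 5/7 = 71.4% → Adjuster 2
Overall: the remote team 389/681 = 57.1%, Adjuster 2 223/466 = 47.9% → the remote team
Adjuster 2 wins each claim group but the remote team wins overall — the comparison reverses. Adjuster 2's claims skew toward complex, which has a lower base rate.

No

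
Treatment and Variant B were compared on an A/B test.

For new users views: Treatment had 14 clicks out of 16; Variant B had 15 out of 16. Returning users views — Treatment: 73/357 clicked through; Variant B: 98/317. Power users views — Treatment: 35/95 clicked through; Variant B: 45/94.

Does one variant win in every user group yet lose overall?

No

New users: Treatment 14/16 = 87.5%, Variant B 15/16 = 93.8% → Variant B
Returning users: Treatment 73/357 = 20.4%, Variant B 98/317 = 30.9% → Variant B
Power users: Treatment 35/95 = 36.8%, Variant B 45/94 = 47.9% → Variant B
Overall: Treatment 122/468 = 26.1%, Variant B 158/427 = 37.0% → Variant B
Variant B wins overall and in every user group — no reversal.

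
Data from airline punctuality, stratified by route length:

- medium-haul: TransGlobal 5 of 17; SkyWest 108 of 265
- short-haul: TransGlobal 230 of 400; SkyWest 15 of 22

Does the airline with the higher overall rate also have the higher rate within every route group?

No

Medium-haul: TransGlobal 5/17 = 29.4%, SkyWest 108/265 = 40.8% → SkyWest
Short-haul: TransGlobal 230/400 = 57.5%, SkyWest 15/22 = 68.2% → SkyWest
Overall: TransGlobal 235/417 = 56.4%, SkyWest 123/287 = 42.9% → TransGlobal
SkyWest wins each route group but TransGlobal wins overall — the comparison reverses. SkyWest's flights skew toward medium-haul, which has a lower base rate.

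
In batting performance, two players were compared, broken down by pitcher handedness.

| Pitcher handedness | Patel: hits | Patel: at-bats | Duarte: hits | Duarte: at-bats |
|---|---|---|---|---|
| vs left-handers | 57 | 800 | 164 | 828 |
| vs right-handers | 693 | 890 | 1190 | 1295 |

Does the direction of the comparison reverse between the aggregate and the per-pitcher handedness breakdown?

No

Vs left-handers: Patel 57/800 = 7.1%, Duarte 164/828 = 19.8% → Duarte
Vs right-handers: Patel 693/890 = 77.9%, Duarte 1190/1295 = 91.9% → Duarte
Overall: Patel 750/1690 = 44.4%, Duarte 1354/2123 = 63.8% → Duarte
Duarte wins overall and in every pitcher group — no reversal.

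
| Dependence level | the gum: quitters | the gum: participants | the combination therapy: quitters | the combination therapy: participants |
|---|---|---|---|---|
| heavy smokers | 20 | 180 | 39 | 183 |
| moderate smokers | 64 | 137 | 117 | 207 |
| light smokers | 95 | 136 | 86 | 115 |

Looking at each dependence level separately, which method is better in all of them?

Heavy smokers: the gum 20/180 = 11.1%, the combination therapy 39/183 = 21.3% → the combination therapy
Moderate smokers: the gum 64/137 = 46.7%, the combination therapy 117/207 = 56.5% → the combination therapy
Light smokers: the gum 95/136 = 69.9%, the combination therapy 86/115 = 74.8% → the combination therapy
The combination therapy has the higher rate in all 3 groups.

the combination therapy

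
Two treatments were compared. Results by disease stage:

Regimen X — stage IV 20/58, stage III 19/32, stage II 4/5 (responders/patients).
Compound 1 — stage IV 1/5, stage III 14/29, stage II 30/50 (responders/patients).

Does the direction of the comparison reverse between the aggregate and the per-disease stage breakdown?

Yes

Stage IV: Regimen X 20/58 = 34.5%, Compound 1 1/5 = 20.0% → Regimen X
Stage III: Regimen X 19/32 = 59.4%, Compound 1 14/29 = 48.3% → Regimen X
Stage II: Regimen X 4/5 = 80.0%, Compound 1 30/50 = 60.0% → Regimen X
Overall: Regimen X 43/95 = 45.3%, Compound 1 45/84 = 53.6% → Compound 1
Regimen X wins each disease group but Compound 1 wins overall — the comparison reverses. Regimen X's patients skew toward stage IV, which has a lower base rate.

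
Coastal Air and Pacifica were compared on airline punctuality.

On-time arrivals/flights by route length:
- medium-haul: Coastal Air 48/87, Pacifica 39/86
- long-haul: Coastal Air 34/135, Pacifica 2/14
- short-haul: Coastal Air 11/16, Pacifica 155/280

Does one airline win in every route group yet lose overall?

Yes

Medium-haul: Coastal Air 48/87 = 55.2%, Pacifica 39/86 = 45.3% → Coastal Air
Long-haul: Coastal Air 34/135 = 25.2%, Pacifica 2/14 = 14.3% → Coastal Air
Short-haul: Coastal Air 11/16 = 68.8%, Pacifica 155/280 = 55.4% → Coastal Air
Overall: Coastal Air 93/238 = 39.1%, Pacifica 196/380 = 51.6% → Pacifica
Coastal Air wins each route group but Pacifica wins overall — the comparison reverses. Coastal Air's flights skew toward long-haul, which has a lower base rate.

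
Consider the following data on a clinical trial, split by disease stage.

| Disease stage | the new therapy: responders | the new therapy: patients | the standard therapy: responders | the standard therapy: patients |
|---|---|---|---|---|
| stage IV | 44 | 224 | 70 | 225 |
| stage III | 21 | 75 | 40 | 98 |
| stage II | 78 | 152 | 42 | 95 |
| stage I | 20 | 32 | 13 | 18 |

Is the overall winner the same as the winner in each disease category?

Stage IV: the new therapy 44/224 = 19.6%, the standard therapy 70/225 = 31.1% → the standard therapy
Stage III: the new therapy 21/75 = 28.0%, the standard therapy 40/98 = 40.8% → the standard therapy
Stage II: the new therapy 78/152 = 51.3%, the standard therapy 42/95 = 44.2% → the new therapy
Stage I: the new therapy 20/32 = 62.5%, the standard therapy 13/18 = 72.2% → the standard therapy
Overall: the new therapy 163/483 = 33.7%, the standard therapy 165/436 = 37.8% → the standard therapy
Neither sweeps: the new therapy wins 1 of 4 groups, the standard therapy wins 3. The standard therapy wins overall but not every group — no Simpson reversal.

No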